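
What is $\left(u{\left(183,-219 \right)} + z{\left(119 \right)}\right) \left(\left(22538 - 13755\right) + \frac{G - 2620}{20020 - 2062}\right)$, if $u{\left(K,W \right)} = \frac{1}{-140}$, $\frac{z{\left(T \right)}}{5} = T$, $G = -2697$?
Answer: $\frac{13137901370303}{2514120} \approx 5.2256 \cdot 10^{6}$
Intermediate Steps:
$z{\left(T \right)} = 5 T$
$u{\left(K,W \right)} = - \frac{1}{140}$
$\left(u{\left(183,-219 \right)} + z{\left(119 \right)}\right) \left(\left(22538 - 13755\right) + \frac{G - 2620}{20020 - 2062}\right) = \left(- \frac{1}{140} + 5 \cdot 119\right) \left(\left(22538 - 13755\right) + \frac{-2697 - 2620}{20020 - 2062}\right) = \left(- \frac{1}{140} + 595\right) \left(\left(22538 - 13755\right) - \frac{5317}{17958}\right) = \frac{83299 \left(8783 - \frac{5317}{17958}\right)}{140} = \frac{83299}{140} \cdot \frac{157719797}{17958} = \frac{13137901370303}{2514120}$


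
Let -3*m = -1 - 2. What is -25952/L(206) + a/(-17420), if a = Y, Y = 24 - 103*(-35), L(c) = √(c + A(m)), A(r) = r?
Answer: -3629/17420 - 25952*√23/69 ≈ -1804.0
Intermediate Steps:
m = 1 (m = -(-1 - 2)/3 = -⅓*(-3) = 1)
L(c) = √(1 + c) (L(c) = √(c + 1) = √(1 + c))
Y = 3629 (Y = 24 + 3605 = 3629)
a = 3629
-25952/L(206) + a/(-17420) = -25952/√(1 + 206) + 3629/(-17420) = -25952*√23/69 + 3629*(-1/17420) = -25952*√23/69 - 3629/17420 = -3629/17420 - 25952*√23/69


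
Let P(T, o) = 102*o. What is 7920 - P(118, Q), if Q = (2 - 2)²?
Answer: 7920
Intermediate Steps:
Q = 0 (Q = 0² = 0)
7920 - P(118, Q) = 7920 - 102*0 = 7920 - 1*0 = 7920 + 0 = 7920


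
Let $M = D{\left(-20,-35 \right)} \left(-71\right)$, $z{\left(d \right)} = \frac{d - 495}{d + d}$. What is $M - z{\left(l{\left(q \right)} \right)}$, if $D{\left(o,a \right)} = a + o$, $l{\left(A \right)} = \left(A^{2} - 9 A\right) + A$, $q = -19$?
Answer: $\frac{222584}{57} \approx 3905.0$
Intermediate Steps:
$l{\left(A \right)} = A^{2} - 8 A$
$z{\left(d \right)} = \frac{-495 + d}{2 d}$
$M = 3905$ ($M = \left(-35 - 20\right) \left(-71\right) = \left(-55\right) \left(-71\right) = 3905$)
$M - z{\left(l{\left(q \right)} \right)} = 3905 - \frac{-495 - 19 \left(-8 - 19\right)}{2 \left(- 19 \left(-8 - 19\right)\right)} = 3905 - \frac{-495 - -513}{2 \left(\left(-19\right) \left(-27\right)\right)} = 3905 - \frac{-495 + 513}{2 \cdot 513} = 3905 - \frac{1}{2} \cdot \frac{1}{513} \cdot 18 = 3905 - \frac{1}{57} = \frac{222584}{57}$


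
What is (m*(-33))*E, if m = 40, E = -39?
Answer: 51480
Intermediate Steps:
(m*(-33))*E = (40*(-33))*(-39) = -1320*(-39) = 51480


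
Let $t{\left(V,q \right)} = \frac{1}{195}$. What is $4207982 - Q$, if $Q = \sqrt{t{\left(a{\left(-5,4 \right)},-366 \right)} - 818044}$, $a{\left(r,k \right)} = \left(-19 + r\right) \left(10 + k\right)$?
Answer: $4207982 - \frac{i \sqrt{31106122905}}{195} \approx 4.208 \cdot 10^{6} - 904.46 i$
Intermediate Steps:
$t{\left(V,q \right)} = \frac{1}{195}$
$Q = \frac{i \sqrt{31106122905}}{195}$ ($Q = \sqrt{\frac{1}{195} - 818044} = \sqrt{- \frac{159518579}{195}} = \frac{i \sqrt{31106122905}}{195} \approx 904.46 i$)
$4207982 - Q = 4207982 - \frac{i \sqrt{31106122905}}{195}$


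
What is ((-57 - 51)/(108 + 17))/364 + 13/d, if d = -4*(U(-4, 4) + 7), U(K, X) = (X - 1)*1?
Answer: -29791/91000 ≈ -0.32737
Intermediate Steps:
U(K, X) = -1 + X (U(K, X) = (-1 + X)*1 = -1 + X)
d = -40 (d = -4*((-1 + 4) + 7) = -4*(3 + 7) = -4*10 = -40)
((-57 - 51)/(108 + 17))/364 + 13/d = ((-57 - 51)/(108 + 17))/364 + 13/(-40) = -108/125*(1/364) + 13*(-1/40) = -108*1/125*(1/364) - 13/40 = -108/125*1/364 - 13/40 = -27/11375 - 13/40 = -29791/91000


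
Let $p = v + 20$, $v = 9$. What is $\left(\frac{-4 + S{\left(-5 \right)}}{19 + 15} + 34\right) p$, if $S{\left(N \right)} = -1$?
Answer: $\frac{33379}{34} \approx 981.74$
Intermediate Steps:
$p = 29$ ($p = 9 + 20 = 29$)
$\left(\frac{-4 + S{\left(-5 \right)}}{19 + 15} + 34\right) p = \left(\frac{-4 - 1}{19 + 15} + 34\right) 29 = \left(- \frac{5}{34} + 34\right) 29 = \frac{1151}{34} \cdot 29 = \frac{33379}{34}$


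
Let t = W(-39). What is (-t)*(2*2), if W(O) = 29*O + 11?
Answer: 4480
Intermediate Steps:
W(O) = 11 + 29*O
t = -1120 (t = 11 + 29*(-39) = 11 - 1131 = -1120)
(-t)*(2*2) = (-1*(-1120))*(2*2) = 1120*4 = 4480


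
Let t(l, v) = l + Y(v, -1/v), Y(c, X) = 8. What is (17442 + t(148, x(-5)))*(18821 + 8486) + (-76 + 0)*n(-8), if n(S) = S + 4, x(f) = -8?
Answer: 480548890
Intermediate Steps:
n(S) = 4 + S
t(l, v) = 8 + l (t(l, v) = l + 8 = 8 + l)
(17442 + t(148, x(-5)))*(18821 + 8486) + (-76 + 0)*n(-8) = (17442 + (8 + 148))*(18821 + 8486) + (-76 + 0)*(4 - 8) = (17442 + 156)*27307 - 76*(-4) = 17598*27307 + 304 = 480548586 + 304 = 480548890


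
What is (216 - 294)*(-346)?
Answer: 26988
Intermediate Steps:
(216 - 294)*(-346) = -78*(-346) = 26988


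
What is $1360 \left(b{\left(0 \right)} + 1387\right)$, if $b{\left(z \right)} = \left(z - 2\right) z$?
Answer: $1886320$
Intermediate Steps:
$b{\left(z \right)} = z \left(-2 + z\right)$ ($b{\left(z \right)} = \left(-2 + z\right) z = z \left(-2 + z\right)$)
$1360 \left(b{\left(0 \right)} + 1387\right) = 1360 \left(0 \left(-2 + 0\right) + 1387\right) = 1360 \left(0 \left(-2\right) + 1387\right) = 1360 \left(0 + 1387\right) = 1360 \cdot 1387 = 1886320$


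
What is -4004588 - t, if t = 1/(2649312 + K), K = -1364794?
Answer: -5143965368585/1284518 ≈ -4.0046e+6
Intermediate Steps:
t = 1/1284518 (t = 1/(2649312 - 1364794) = 1/1284518 ≈ 7.7850e-7)
-4004588 - t = -4004588 - 1*1/1284518 = -4004588 - 1/1284518 = -5143965368585/1284518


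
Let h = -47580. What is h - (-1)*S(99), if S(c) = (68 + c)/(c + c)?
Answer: -9420673/198 ≈ -47579.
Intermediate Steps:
S(c) = (68 + c)/(2*c) (S(c) = (68 + c)/((2*c)) = (68 + c)*(1/(2*c)) = (68 + c)/(2*c))
h - (-1)*S(99) = -47580 - (-1)*(½)*(68 + 99)/99 = -47580 - (-1)*(½)*(1/99)*167 = -47580 - (-1)*167/198 = -47580 - 1*(-167/198) = -47580 + 167/198 = -9420673/198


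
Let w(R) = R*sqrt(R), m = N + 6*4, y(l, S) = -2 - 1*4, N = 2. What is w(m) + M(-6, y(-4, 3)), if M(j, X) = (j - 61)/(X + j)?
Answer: 67/12 + 26*sqrt(26) ≈ 138.16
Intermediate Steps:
y(l, S) = -6 (y(l, S) = -2 - 4 = -6)
M(j, X) = (-61 + j)/(X + j)
m = 26 (m = 2 + 6*4 = 2 + 24 = 26)
w(R) = R**(3/2)
w(m) + M(-6, y(-4, 3)) = 26**(3/2) + (-61 - 6)/(-6 - 6) = 26*sqrt(26) - 67/(-12) = 26*sqrt(26) - 1/12*(-67) = 26*sqrt(26) + 67/12 = 67/12 + 26*sqrt(26)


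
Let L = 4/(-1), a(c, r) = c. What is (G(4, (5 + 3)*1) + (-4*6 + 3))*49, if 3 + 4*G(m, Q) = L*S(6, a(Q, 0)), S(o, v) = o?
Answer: -5439/4 ≈ -1359.8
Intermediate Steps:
L = -4 (L = 4*(-1) = -4)
G(m, Q) = -27/4 (G(m, Q) = -¾ + (-4*6)/4 = -¾ + (¼)*(-24) = -¾ - 6 = -27/4)
(G(4, (5 + 3)*1) + (-4*6 + 3))*49 = (-27/4 + (-4*6 + 3))*49 = (-27/4 + (-24 + 3))*49 = (-27/4 - 21)*49 = -111/4*49 = -5439/4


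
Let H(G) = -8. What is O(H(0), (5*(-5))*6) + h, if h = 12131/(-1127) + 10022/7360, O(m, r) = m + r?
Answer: -4312283/25760 ≈ -167.40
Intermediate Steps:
h = -242203/25760 (h = 12131*(-1/1127) + 10022*(1/7360) = -1733/161 + 5011/3680 = -242203/25760 ≈ -9.4023)
O(H(0), (5*(-5))*6) + h = (-8 + (5*(-5))*6) - 242203/25760 = (-8 - 25*6) - 242203/25760 = (-8 - 150) - 242203/25760 = -158 - 242203/25760 = -4312283/25760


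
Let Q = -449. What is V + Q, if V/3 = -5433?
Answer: -16748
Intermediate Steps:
V = -16299 (V = 3*(-5433) = -16299)
V + Q = -16299 - 449 = -16748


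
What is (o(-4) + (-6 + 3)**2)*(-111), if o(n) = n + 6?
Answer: -1221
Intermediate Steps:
o(n) = 6 + n
(o(-4) + (-6 + 3)**2)*(-111) = ((6 - 4) + (-6 + 3)**2)*(-111) = (2 + (-3)**2)*(-111) = (2 + 9)*(-111) = 11*(-111) = -1221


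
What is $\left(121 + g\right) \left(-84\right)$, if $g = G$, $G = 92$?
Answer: $-17892$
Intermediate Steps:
$g = 92$
$\left(121 + g\right) \left(-84\right) = \left(121 + 92\right) \left(-84\right) = 213 \left(-84\right) = -17892$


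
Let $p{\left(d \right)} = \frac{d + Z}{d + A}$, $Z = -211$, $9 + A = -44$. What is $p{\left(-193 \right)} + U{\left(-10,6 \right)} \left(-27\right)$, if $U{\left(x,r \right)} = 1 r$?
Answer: $- \frac{19724}{123} \approx -160.36$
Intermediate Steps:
$U{\left(x,r \right)} = r$
$A = -53$ ($A = -9 - 44 = -53$)
$p{\left(d \right)} = \frac{-211 + d}{-53 + d}$ ($p{\left(d \right)} = \frac{d - 211}{d - 53} = \frac{-211 + d}{-53 + d}$)
$p{\left(-193 \right)} + U{\left(-10,6 \right)} \left(-27\right) = \frac{-211 - 193}{-53 - 193} + 6 \left(-27\right) = \frac{1}{-246} \left(-404\right) - 162 = \left(- \frac{1}{246}\right) \left(-404\right) - 162 = \frac{202}{123} - 162 = - \frac{19724}{123}$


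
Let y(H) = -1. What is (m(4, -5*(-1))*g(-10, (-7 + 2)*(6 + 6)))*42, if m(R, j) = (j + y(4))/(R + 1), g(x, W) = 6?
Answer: 1008/5 ≈ 201.60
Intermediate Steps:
m(R, j) = (-1 + j)/(1 + R) (m(R, j) = (j - 1)/(R + 1) = (-1 + j)/(1 + R))
(m(4, -5*(-1))*g(-10, (-7 + 2)*(6 + 6)))*42 = (((-1 - 5*(-1))/(1 + 4))*6)*42 = (((-1 + 5)/5)*6)*42 = (((⅕)*4)*6)*42 = ((⅘)*6)*42 = (24/5)*42 = 1008/5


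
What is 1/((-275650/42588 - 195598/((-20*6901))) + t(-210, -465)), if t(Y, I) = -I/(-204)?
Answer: -24981481980/183232196773 ≈ -0.13634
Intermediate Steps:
t(Y, I) = I/204 (t(Y, I) = -I*(-1)/204 = -(-1)*I/204 = I/204)
1/((-275650/42588 - 195598/((-20*6901))) + t(-210, -465)) = 1/((-275650/42588 - 195598/((-20*6901))) + (1/204)*(-465)) = 1/((-275650*1/42588 - 195598/(-138020)) - 155/68) = 1/((-137825/21294 - 195598*(-1/138020)) - 155/68) = 1/((-137825/21294 + 97799/69010) - 155/68) = 1/(-1857192836/367374735 - 155/68) = 1/(-183232196773/24981481980) = -24981481980/183232196773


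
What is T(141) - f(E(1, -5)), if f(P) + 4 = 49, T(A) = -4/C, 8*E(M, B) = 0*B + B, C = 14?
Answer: -317/7 ≈ -45.286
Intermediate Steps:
E(M, B) = B/8 (E(M, B) = (0*B + B)/8 = (0 + B)/8 = B/8)
T(A) = -2/7 (T(A) = -4/14 = (1/14)*(-4) = -2/7)
f(P) = 45 (f(P) = -4 + 49 = 45)
T(141) - f(E(1, -5)) = -2/7 - 1*45 = -2/7 - 45 = -317/7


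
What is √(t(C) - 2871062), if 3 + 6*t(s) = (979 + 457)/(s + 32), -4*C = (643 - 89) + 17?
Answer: I*√20283968471802/2658 ≈ 1694.4*I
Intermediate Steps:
C = -571/4 (C = -((643 - 89) + 17)/4 = -(554 + 17)/4 = -¼*571 = -571/4 ≈ -142.75)
t(s) = -½ + 718/(3*(32 + s)) (t(s) = -½ + ((979 + 457)/(s + 32))/6 = -½ + (1436/(32 + s))/6 = -½ + 718/(3*(32 + s)))
√(t(C) - 2871062) = √((1340 - 3*(-571/4))/(6*(32 - 571/4)) - 2871062) = √((1340 + 1713/4)/(6*(-443/4)) - 2871062) = √((⅙)*(-4/443)*(7073/4) - 2871062) = √(-7073/2658 - 2871062) = √(-7631289869/2658) = I*√20283968471802/2658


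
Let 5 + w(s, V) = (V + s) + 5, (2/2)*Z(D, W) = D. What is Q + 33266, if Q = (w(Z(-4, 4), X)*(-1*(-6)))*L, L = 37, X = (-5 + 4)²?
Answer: 32600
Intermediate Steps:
X = 1 (X = (-1)² = 1)
Z(D, W) = D
w(s, V) = V + s (w(s, V) = -5 + ((V + s) + 5) = -5 + (5 + V + s) = V + s)
Q = -666 (Q = ((1 - 4)*(-1*(-6)))*37 = -3*6*37 = -18*37 = -666)
Q + 33266 = -666 + 33266 = 32600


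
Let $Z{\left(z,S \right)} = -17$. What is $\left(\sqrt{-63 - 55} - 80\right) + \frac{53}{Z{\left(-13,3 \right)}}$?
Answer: $- \frac{1413}{17} + i \sqrt{118} \approx -83.118 + 10.863 i$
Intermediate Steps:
$\left(\sqrt{-63 - 55} - 80\right) + \frac{53}{Z{\left(-13,3 \right)}} = \left(\sqrt{-63 - 55} - 80\right) + \frac{53}{-17} = \left(\sqrt{-118} - 80\right) + 53 \left(- \frac{1}{17}\right) = \left(i \sqrt{118} - 80\right) - \frac{53}{17} = \left(-80 + i \sqrt{118}\right) - \frac{53}{17} = - \frac{1413}{17} + i \sqrt{118}$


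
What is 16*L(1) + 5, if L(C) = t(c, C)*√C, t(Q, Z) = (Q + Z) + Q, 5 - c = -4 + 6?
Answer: 117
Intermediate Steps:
c = 3 (c = 5 - (-4 + 6) = 5 - 1*2 = 5 - 2 = 3)
t(Q, Z) = Z + 2*Q
L(C) = √C*(6 + C) (L(C) = (C + 2*3)*√C = (C + 6)*√C = (6 + C)*√C = √C*(6 + C))
16*L(1) + 5 = 16*(√1*(6 + 1)) + 5 = 16*(1*7) + 5 = 16*7 + 5 = 112 + 5 = 117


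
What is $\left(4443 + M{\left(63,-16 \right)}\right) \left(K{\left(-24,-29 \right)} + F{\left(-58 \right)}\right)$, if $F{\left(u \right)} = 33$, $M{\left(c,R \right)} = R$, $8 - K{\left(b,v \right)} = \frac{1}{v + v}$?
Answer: $\frac{10531833}{58} \approx 1.8158 \cdot 10^{5}$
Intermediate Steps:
$K{\left(b,v \right)} = 8 - \frac{1}{2 v}$ ($K{\left(b,v \right)} = 8 - \frac{1}{v + v} = 8 - \frac{1}{2 v}$)
$\left(4443 + M{\left(63,-16 \right)}\right) \left(K{\left(-24,-29 \right)} + F{\left(-58 \right)}\right) = \left(4443 - 16\right) \left(\left(8 - \frac{1}{2 \left(-29\right)}\right) + 33\right) = 4427 \left(\left(8 - - \frac{1}{58}\right) + 33\right) = 4427 \left(\left(8 + \frac{1}{58}\right) + 33\right) = 4427 \left(\frac{465}{58} + 33\right) = 4427 \cdot \frac{2379}{58} = \frac{10531833}{58}$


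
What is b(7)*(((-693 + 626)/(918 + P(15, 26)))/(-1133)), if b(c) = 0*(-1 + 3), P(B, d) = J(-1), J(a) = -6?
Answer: 0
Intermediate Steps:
P(B, d) = -6
b(c) = 0 (b(c) = 0*2 = 0)
b(7)*(((-693 + 626)/(918 + P(15, 26)))/(-1133)) = 0*(((-693 + 626)/(918 - 6))/(-1133)) = 0*(-67/912*(-1/1133)) = 0*(67/1033296) = 0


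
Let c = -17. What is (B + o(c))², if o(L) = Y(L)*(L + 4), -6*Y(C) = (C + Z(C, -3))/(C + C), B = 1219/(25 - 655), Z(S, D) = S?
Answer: 5329/99225 ≈ 0.053706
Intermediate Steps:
B = -1219/630 (B = 1219/(-630) = 1219*(-1/630) = -1219/630 ≈ -1.9349)
Y(C) = -⅙ (Y(C) = -(C + C)/(6*(C + C)) = -2*C/(6*(2*C)) = -2*C*1/(2*C)/6 = -⅙*1 = -⅙)
o(L) = -⅔ - L/6 (o(L) = -(L + 4)/6 = -(4 + L)/6 = -⅔ - L/6)
(B + o(c))² = (-1219/630 + (-⅔ - ⅙*(-17)))² = (-1219/630 + (-⅔ + 17/6))² = (-1219/630 + 13/6)² = (73/315)² = 5329/99225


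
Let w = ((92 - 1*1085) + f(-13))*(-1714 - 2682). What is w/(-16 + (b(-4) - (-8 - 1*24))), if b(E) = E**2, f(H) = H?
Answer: 552797/4 ≈ 1.3820e+5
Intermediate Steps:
w = 4422376 (w = ((92 - 1*1085) - 13)*(-1714 - 2682) = ((92 - 1085) - 13)*(-4396) = (-993 - 13)*(-4396) = -1006*(-4396) = 4422376)
w/(-16 + (b(-4) - (-8 - 1*24))) = 4422376/(-16 + ((-4)**2 - (-8 - 1*24))) = 4422376/(-16 + (16 - (-8 - 24))) = 4422376/(-16 + (16 - 1*(-32))) = 4422376/(-16 + (16 + 32)) = 4422376/(-16 + 48) = 4422376/32 = 4422376*(1/32) = 552797/4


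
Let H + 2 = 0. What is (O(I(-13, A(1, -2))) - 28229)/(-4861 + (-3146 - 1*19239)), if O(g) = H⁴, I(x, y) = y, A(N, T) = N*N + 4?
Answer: 28213/27246 ≈ 1.0355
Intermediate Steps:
H = -2 (H = -2 + 0 = -2)
A(N, T) = 4 + N² (A(N, T) = N² + 4 = 4 + N²)
O(g) = 16 (O(g) = (-2)⁴ = 16)
(O(I(-13, A(1, -2))) - 28229)/(-4861 + (-3146 - 1*19239)) = (16 - 28229)/(-4861 + (-3146 - 1*19239)) = -28213/(-4861 + (-3146 - 19239)) = -28213/(-4861 - 22385) = -28213/(-27246) = -28213*(-1/27246) = 28213/27246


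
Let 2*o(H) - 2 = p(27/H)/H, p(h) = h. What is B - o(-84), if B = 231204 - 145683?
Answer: 134095357/1568 ≈ 85520.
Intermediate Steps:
o(H) = 1 + 27/(2*H**2) (o(H) = 1 + ((27/H)/H)/2 = 1 + (27/H**2)/2 = 1 + 27/(2*H**2))
B = 85521
B - o(-84) = 85521 - (1 + (27/2)/(-84)**2) = 85521 - (1 + (27/2)*(1/7056)) = 85521 - (1 + 3/1568) = 85521 - 1*1571/1568 = 85521 - 1571/1568 = 134095357/1568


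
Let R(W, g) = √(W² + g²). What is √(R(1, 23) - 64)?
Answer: √(-64 + √530) ≈ 6.4014*I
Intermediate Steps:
√(R(1, 23) - 64) = √(√(1² + 23²) - 64) = √(√(1 + 529) - 64) = √(√530 - 64) = √(-64 + √530)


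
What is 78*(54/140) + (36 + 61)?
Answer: 4448/35 ≈ 127.09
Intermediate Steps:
78*(54/140) + (36 + 61) = 78*(54*(1/140)) + 97 = 78*(27/70) + 97 = 1053/35 + 97 = 4448/35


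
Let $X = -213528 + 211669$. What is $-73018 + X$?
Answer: $-74877$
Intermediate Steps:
$X = -1859$
$-73018 + X = -73018 - 1859 = -74877$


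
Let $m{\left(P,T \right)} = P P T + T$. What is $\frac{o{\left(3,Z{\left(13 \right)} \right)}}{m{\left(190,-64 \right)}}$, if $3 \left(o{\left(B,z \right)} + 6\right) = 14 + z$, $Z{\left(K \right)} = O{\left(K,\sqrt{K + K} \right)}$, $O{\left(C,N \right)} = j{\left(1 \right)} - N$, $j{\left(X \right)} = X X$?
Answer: $\frac{1}{2310464} + \frac{\sqrt{26}}{6931392} \approx 1.1685 \cdot 10^{-6}$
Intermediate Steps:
$j{\left(X \right)} = X^{2}$
$O{\left(C,N \right)} = 1 - N$ ($O{\left(C,N \right)} = 1^{2} - N = 1 - N$)
$m{\left(P,T \right)} = T + T P^{2}$ ($m{\left(P,T \right)} = P^{2} T + T = T P^{2} + T = T + T P^{2}$)
$Z{\left(K \right)} = 1 - \sqrt{2} \sqrt{K}$ ($Z{\left(K \right)} = 1 - \sqrt{K + K} = 1 - \sqrt{2 K} = 1 - \sqrt{2} \sqrt{K}$)
$o{\left(B,z \right)} = - \frac{4}{3} + \frac{z}{3}$ ($o{\left(B,z \right)} = -6 + \frac{14 + z}{3} = -6 + \left(\frac{14}{3} + \frac{z}{3}\right) = - \frac{4}{3} + \frac{z}{3}$)
$\frac{o{\left(3,Z{\left(13 \right)} \right)}}{m{\left(190,-64 \right)}} = \frac{- \frac{4}{3} + \frac{1 - \sqrt{2} \sqrt{13}}{3}}{\left(-64\right) \left(1 + 190^{2}\right)} = \frac{- \frac{4}{3} + \frac{1 - \sqrt{26}}{3}}{\left(-64\right) \left(1 + 36100\right)} = \frac{- \frac{4}{3} + \left(\frac{1}{3} - \frac{\sqrt{26}}{3}\right)}{\left(-64\right) 36101} = \frac{-1 - \frac{\sqrt{26}}{3}}{-2310464} = \left(-1 - \frac{\sqrt{26}}{3}\right) \left(- \frac{1}{2310464}\right) = \frac{1}{2310464} + \frac{\sqrt{26}}{6931392}$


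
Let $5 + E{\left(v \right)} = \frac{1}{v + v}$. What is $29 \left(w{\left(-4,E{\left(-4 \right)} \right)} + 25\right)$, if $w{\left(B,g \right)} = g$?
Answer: $\frac{4611}{8} \approx 576.38$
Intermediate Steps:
$E{\left(v \right)} = -5 + \frac{1}{2 v}$ ($E{\left(v \right)} = -5 + \frac{1}{v + v} = -5 + \frac{1}{2 v}$)
$29 \left(w{\left(-4,E{\left(-4 \right)} \right)} + 25\right) = 29 \left(\left(-5 + \frac{1}{2 \left(-4\right)}\right) + 25\right) = 29 \left(\left(-5 + \frac{1}{2} \left(- \frac{1}{4}\right)\right) + 25\right) = 29 \left(\left(-5 - \frac{1}{8}\right) + 25\right) = 29 \left(- \frac{41}{8} + 25\right) = 29 \cdot \frac{159}{8} = \frac{4611}{8}$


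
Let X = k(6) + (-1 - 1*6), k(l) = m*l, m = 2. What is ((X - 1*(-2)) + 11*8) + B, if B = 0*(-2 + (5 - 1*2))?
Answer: 95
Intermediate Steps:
B = 0 (B = 0*(-2 + (5 - 2)) = 0*(-2 + 3) = 0*1 = 0)
k(l) = 2*l
X = 5 (X = 2*6 + (-1 - 1*6) = 12 + (-1 - 6) = 12 - 7 = 5)
((X - 1*(-2)) + 11*8) + B = ((5 - 1*(-2)) + 11*8) + 0 = ((5 + 2) + 88) + 0 = (7 + 88) + 0 = 95 + 0 = 95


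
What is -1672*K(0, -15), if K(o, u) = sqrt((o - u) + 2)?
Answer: -1672*sqrt(17) ≈ -6893.8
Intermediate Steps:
K(o, u) = sqrt(2 + o - u)
-1672*K(0, -15) = -1672*sqrt(2 + 0 - 1*(-15)) = -1672*sqrt(2 + 0 + 15) = -1672*sqrt(17)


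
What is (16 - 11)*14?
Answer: 70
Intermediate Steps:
(16 - 11)*14 = 5*14 = 70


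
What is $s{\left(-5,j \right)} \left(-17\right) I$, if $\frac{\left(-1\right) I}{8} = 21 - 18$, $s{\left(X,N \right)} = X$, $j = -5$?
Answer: $-2040$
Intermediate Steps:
$I = -24$ ($I = - 8 \left(21 - 18\right) = \left(-8\right) 3 = -24$)
$s{\left(-5,j \right)} \left(-17\right) I = \left(-5\right) \left(-17\right) \left(-24\right) = 85 \left(-24\right) = -2040$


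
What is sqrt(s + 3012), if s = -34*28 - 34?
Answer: sqrt(2026) ≈ 45.011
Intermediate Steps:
s = -986 (s = -952 - 34 = -986)
sqrt(s + 3012) = sqrt(-986 + 3012) = sqrt(2026)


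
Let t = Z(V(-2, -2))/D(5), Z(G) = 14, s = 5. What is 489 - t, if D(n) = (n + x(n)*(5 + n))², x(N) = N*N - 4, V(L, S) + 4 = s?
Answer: 22604011/46225 ≈ 489.00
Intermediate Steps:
V(L, S) = 1 (V(L, S) = -4 + 5 = 1)
x(N) = -4 + N² (x(N) = N² - 4 = -4 + N²)
D(n) = (n + (-4 + n²)*(5 + n))²
t = 14/46225 (t = 14/((-20 + 5³ - 3*5 + 5*5²)²) = 14/((-20 + 125 - 15 + 5*25)²) = 14/((-20 + 125 - 15 + 125)²) = 14/(215²) = 14/46225 ≈ 0.00030287)
489 - t = 489 - 1*14/46225 = 489 - 14/46225 = 22604011/46225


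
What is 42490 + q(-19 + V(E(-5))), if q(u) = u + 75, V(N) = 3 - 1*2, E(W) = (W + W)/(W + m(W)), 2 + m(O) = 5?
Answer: 42547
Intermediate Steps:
m(O) = 3 (m(O) = -2 + 5 = 3)
E(W) = 2*W/(3 + W) (E(W) = (W + W)/(W + 3) = (2*W)/(3 + W) = 2*W/(3 + W))
V(N) = 1 (V(N) = 3 - 2 = 1)
q(u) = 75 + u
42490 + q(-19 + V(E(-5))) = 42490 + (75 + (-19 + 1)) = 42490 + (75 - 18) = 42490 + 57 = 42547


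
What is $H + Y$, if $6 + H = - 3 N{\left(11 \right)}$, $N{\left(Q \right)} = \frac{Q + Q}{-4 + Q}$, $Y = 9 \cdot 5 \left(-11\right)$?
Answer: $- \frac{3573}{7} \approx -510.43$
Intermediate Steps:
$Y = -495$ ($Y = 45 \left(-11\right) = -495$)
$N{\left(Q \right)} = \frac{2 Q}{-4 + Q}$
$H = - \frac{108}{7}$ ($H = -6 - 3 \cdot 2 \cdot 11 \frac{1}{-4 + 11} = -6 - 3 \cdot 2 \cdot 11 \cdot \frac{1}{7} = -6 - \frac{66}{7} = - \frac{108}{7} \approx -15.429$)
$H + Y = - \frac{108}{7} - 495 = - \frac{3573}{7}$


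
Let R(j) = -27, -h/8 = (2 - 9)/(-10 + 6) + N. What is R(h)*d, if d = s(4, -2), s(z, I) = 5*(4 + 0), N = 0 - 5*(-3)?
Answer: -540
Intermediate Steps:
N = 15 (N = 0 + 15 = 15)
h = -134 (h = -8*((2 - 9)/(-10 + 6) + 15) = -8*(-7/(-4) + 15) = -8*(-7*(-¼) + 15) = -8*(7/4 + 15) = -8*67/4 = -134)
s(z, I) = 20 (s(z, I) = 5*4 = 20)
d = 20
R(h)*d = -27*20 = -540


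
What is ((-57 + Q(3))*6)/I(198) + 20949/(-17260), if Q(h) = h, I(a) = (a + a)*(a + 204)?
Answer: -15465303/12720620 ≈ -1.2158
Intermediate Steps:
I(a) = 2*a*(204 + a) (I(a) = (2*a)*(204 + a) = 2*a*(204 + a))
((-57 + Q(3))*6)/I(198) + 20949/(-17260) = ((-57 + 3)*6)/((2*198*(204 + 198))) + 20949/(-17260) = (-54*6)/((2*198*402)) + 20949*(-1/17260) = -324/159192 - 20949/17260 = -324*1/159192 - 20949/17260 = -3/1474 - 20949/17260 = -15465303/12720620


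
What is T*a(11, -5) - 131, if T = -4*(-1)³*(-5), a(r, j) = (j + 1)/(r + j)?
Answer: -353/3 ≈ -117.67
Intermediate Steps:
a(r, j) = (1 + j)/(j + r)
T = -20 (T = -4*(-1)*(-5) = 4*(-5) = -20)
T*a(11, -5) - 131 = -20*(1 - 5)/(-5 + 11) - 131 = -20*(-4)/6 - 131 = -10*(-4)/3 - 131 = -20*(-⅔) - 131 = 40/3 - 131 = -353/3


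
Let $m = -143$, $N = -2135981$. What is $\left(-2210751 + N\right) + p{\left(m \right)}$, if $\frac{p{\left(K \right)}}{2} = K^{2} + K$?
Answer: $-4306120$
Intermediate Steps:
$p{\left(K \right)} = 2 K + 2 K^{2}$ ($p{\left(K \right)} = 2 \left(K^{2} + K\right) = 2 \left(K + K^{2}\right) = 2 K + 2 K^{2}$)
$\left(-2210751 + N\right) + p{\left(m \right)} = \left(-2210751 - 2135981\right) + 2 \left(-143\right) \left(1 - 143\right) = -4346732 + 2 \left(-143\right) \left(-142\right) = -4346732 + 40612 = -4306120$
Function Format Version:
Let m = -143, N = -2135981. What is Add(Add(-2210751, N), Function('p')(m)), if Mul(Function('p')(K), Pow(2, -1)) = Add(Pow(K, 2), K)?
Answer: -4306120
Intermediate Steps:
Function('p')(K) = Add(Mul(2, K), Mul(2, Pow(K, 2))) (Function('p')(K) = Mul(2, Add(Pow(K, 2), K)) = Mul(2, Add(K, Pow(K, 2))) = Add(Mul(2, K), Mul(2, Pow(K, 2))))
Add(Add(-2210751, N), Function('p')(m)) = Add(Add(-2210751, -2135981), Mul(2, -143, Add(1, -143))) = Add(-4346732, Mul(2, -143, -142)) = Add(-4346732, 40612) = -4306120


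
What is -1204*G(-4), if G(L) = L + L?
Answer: 9632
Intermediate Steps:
G(L) = 2*L
-1204*G(-4) = -2408*(-4) = -1204*(-8) = 9632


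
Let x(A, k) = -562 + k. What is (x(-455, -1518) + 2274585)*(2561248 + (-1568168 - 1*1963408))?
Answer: -2205075231640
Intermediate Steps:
(x(-455, -1518) + 2274585)*(2561248 + (-1568168 - 1*1963408)) = ((-562 - 1518) + 2274585)*(2561248 + (-1568168 - 1*1963408)) = (-2080 + 2274585)*(2561248 + (-1568168 - 1963408)) = 2272505*(2561248 - 3531576) = 2272505*(-970328) = -2205075231640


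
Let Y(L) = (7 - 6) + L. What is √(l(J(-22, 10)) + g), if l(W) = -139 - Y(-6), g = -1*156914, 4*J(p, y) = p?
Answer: 2*I*√39262 ≈ 396.29*I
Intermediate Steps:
J(p, y) = p/4
g = -156914
Y(L) = 1 + L
l(W) = -134 (l(W) = -139 - (1 - 6) = -139 - 1*(-5) = -139 + 5 = -134)
√(l(J(-22, 10)) + g) = √(-134 - 156914) = √(-157048) = 2*I*√39262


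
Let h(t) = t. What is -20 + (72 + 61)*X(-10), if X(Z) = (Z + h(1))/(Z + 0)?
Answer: 997/10 ≈ 99.700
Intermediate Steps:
X(Z) = (1 + Z)/Z (X(Z) = (Z + 1)/(Z + 0) = (1 + Z)/Z)
-20 + (72 + 61)*X(-10) = -20 + (72 + 61)*((1 - 10)/(-10)) = -20 + 133*(-⅒*(-9)) = -20 + 133*(9/10) = -20 + 1197/10 = 997/10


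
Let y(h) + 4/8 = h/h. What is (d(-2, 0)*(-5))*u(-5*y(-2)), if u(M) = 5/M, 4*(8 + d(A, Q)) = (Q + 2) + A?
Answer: -80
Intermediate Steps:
y(h) = ½ (y(h) = -½ + h/h = -½ + 1 = ½)
d(A, Q) = -15/2 + A/4 + Q/4 (d(A, Q) = -8 + ((Q + 2) + A)/4 = -8 + ((2 + Q) + A)/4 = -8 + (2 + A + Q)/4 = -8 + (½ + A/4 + Q/4) = -15/2 + A/4 + Q/4)
(d(-2, 0)*(-5))*u(-5*y(-2)) = ((-15/2 + (¼)*(-2) + (¼)*0)*(-5))*(5/((-5*½))) = ((-15/2 - ½ + 0)*(-5))*(5/(-5/2)) = (-8*(-5))*(5*(-⅖)) = 40*(-2) = -80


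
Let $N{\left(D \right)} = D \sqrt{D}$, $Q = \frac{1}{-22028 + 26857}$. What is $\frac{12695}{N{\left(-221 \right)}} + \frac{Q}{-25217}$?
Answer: $- \frac{1}{121772893} + \frac{12695 i \sqrt{221}}{48841} \approx -8.212 \cdot 10^{-9} + 3.8641 i$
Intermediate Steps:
$Q = \frac{1}{4829} \approx 0.00020708$
$N{\left(D \right)} = D^{\frac{3}{2}}$
$\frac{12695}{N{\left(-221 \right)}} + \frac{Q}{-25217} = \frac{12695}{\left(-221\right)^{\frac{3}{2}}} + \frac{1}{4829 \left(-25217\right)} = \frac{12695}{\left(-221\right) i \sqrt{221}} + \frac{1}{4829} \left(- \frac{1}{25217}\right) = 12695 \frac{i \sqrt{221}}{48841} - \frac{1}{121772893} = \frac{12695 i \sqrt{221}}{48841} - \frac{1}{121772893} = - \frac{1}{121772893} + \frac{12695 i \sqrt{221}}{48841}$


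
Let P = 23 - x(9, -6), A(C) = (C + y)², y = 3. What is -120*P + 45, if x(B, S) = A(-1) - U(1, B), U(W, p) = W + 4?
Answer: -2835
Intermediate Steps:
U(W, p) = 4 + W
A(C) = (3 + C)² (A(C) = (C + 3)² = (3 + C)²)
x(B, S) = -1 (x(B, S) = (3 - 1)² - (4 + 1) = 2² - 1*5 = 4 - 5 = -1)
P = 24 (P = 23 - 1*(-1) = 23 + 1 = 24)
-120*P + 45 = -120*24 + 45 = -2880 + 45 = -2835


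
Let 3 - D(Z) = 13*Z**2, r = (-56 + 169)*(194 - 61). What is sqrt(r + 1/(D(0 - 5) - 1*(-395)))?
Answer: 3*sqrt(8898846)/73 ≈ 122.59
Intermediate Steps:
r = 15029 (r = 113*133 = 15029)
D(Z) = 3 - 13*Z**2
sqrt(r + 1/(D(0 - 5) - 1*(-395))) = sqrt(15029 + 1/((3 - 13*(0 - 5)**2) - 1*(-395))) = sqrt(15029 + 1/((3 - 13*(-5)**2) + 395)) = sqrt(15029 + 1/((3 - 13*25) + 395)) = sqrt(15029 + 1/((3 - 325) + 395)) = sqrt(15029 + 1/(-322 + 395)) = sqrt(15029 + 1/73) = sqrt(1097118/73) = 3*sqrt(8898846)/73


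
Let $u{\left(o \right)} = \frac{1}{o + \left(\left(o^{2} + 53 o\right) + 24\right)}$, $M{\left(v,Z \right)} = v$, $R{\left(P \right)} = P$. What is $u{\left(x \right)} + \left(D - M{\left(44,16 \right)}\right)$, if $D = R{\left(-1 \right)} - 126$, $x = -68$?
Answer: $- \frac{166895}{976} \approx -171.0$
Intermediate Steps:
$u{\left(o \right)} = \frac{1}{24 + o^{2} + 54 o}$ ($u{\left(o \right)} = \frac{1}{o + \left(24 + o^{2} + 53 o\right)} = \frac{1}{24 + o^{2} + 54 o}$)
$D = -127$ ($D = -1 - 126 = -127$)
$u{\left(x \right)} + \left(D - M{\left(44,16 \right)}\right) = \frac{1}{24 + \left(-68\right)^{2} + 54 \left(-68\right)} - 171 = \frac{1}{24 + 4624 - 3672} - 171 = \frac{1}{976} - 171 = - \frac{166895}{976}$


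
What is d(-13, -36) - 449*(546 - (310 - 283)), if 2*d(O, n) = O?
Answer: -466075/2 ≈ -2.3304e+5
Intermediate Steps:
d(O, n) = O/2
d(-13, -36) - 449*(546 - (310 - 283)) = (½)*(-13) - 449*(546 - (310 - 283)) = -13/2 - 449*(546 - 1*27) = -13/2 - 449*(546 - 27) = -13/2 - 449*519 = -13/2 - 233031 = -466075/2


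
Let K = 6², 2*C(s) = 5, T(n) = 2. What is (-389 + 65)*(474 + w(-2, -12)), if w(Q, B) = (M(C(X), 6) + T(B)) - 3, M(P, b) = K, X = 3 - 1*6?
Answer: -164916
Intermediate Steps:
X = -3 (X = 3 - 6 = -3)
C(s) = 5/2 (C(s) = (½)*5 = 5/2)
K = 36
M(P, b) = 36
w(Q, B) = 35 (w(Q, B) = (36 + 2) - 3 = 38 - 3 = 35)
(-389 + 65)*(474 + w(-2, -12)) = (-389 + 65)*(474 + 35) = -324*509 = -164916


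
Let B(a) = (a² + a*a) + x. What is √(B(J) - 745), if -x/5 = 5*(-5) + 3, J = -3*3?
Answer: I*√473 ≈ 21.749*I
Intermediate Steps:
J = -9
x = 110 (x = -5*(5*(-5) + 3) = -5*(-25 + 3) = -5*(-22) = 110)
B(a) = 110 + 2*a² (B(a) = (a² + a*a) + 110 = (a² + a²) + 110 = 2*a² + 110 = 110 + 2*a²)
√(B(J) - 745) = √((110 + 2*(-9)²) - 745) = √((110 + 2*81) - 745) = √((110 + 162) - 745) = √(272 - 745) = √(-473) = I*√473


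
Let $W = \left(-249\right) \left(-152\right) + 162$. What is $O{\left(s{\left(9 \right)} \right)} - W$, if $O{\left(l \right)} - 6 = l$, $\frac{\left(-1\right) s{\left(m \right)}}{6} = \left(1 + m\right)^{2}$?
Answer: $-38604$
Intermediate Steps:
$s{\left(m \right)} = - 6 \left(1 + m\right)^{2}$
$O{\left(l \right)} = 6 + l$
$W = 38010$ ($W = 37848 + 162 = 38010$)
$O{\left(s{\left(9 \right)} \right)} - W = \left(6 - 6 \left(1 + 9\right)^{2}\right) - 38010 = \left(6 - 6 \cdot 10^{2}\right) - 38010 = \left(6 - 600\right) - 38010 = -594 - 38010 = -38604$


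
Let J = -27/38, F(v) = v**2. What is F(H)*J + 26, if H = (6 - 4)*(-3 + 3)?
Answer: 26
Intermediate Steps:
H = 0 (H = 2*0 = 0)
J = -27/38 (J = -27*1/38 = -27/38 ≈ -0.71053)
F(H)*J + 26 = 0**2*(-27/38) + 26 = 0*(-27/38) + 26 = 0 + 26 = 26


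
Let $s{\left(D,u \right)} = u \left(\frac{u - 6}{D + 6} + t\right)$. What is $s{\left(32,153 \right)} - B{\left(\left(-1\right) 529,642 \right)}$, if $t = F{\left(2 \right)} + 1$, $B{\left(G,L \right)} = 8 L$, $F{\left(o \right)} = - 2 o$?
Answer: $- \frac{190119}{38} \approx -5003.1$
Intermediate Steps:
$t = -3$ ($t = \left(-2\right) 2 + 1 = -4 + 1 = -3$)
$s{\left(D,u \right)} = u \left(-3 + \frac{-6 + u}{6 + D}\right)$ ($s{\left(D,u \right)} = u \left(\frac{u - 6}{D + 6} - 3\right) = u \left(\frac{-6 + u}{6 + D} - 3\right) = u \left(-3 + \frac{-6 + u}{6 + D}\right)$)
$s{\left(32,153 \right)} - B{\left(\left(-1\right) 529,642 \right)} = \frac{153 \left(-24 + 153 - 96\right)}{6 + 32} - 8 \cdot 642 = \frac{153 \left(-24 + 153 - 96\right)}{38} - 5136 = 153 \cdot \frac{1}{38} \cdot 33 - 5136 = \frac{5049}{38} - 5136 = - \frac{190119}{38}$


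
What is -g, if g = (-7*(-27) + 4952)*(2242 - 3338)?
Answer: 5634536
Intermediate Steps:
g = -5634536 (g = (189 + 4952)*(-1096) = 5141*(-1096) = -5634536)
-g = -1*(-5634536) = 5634536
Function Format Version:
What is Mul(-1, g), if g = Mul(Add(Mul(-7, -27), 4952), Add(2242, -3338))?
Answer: 5634536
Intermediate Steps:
g = -5634536 (g = Mul(Add(189, 4952), -1096) = Mul(5141, -1096) = -5634536)
Mul(-1, g) = Mul(-1, -5634536) = 5634536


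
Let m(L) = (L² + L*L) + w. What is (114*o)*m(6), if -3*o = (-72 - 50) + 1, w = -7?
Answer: 298870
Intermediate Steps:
o = 121/3 (o = -((-72 - 50) + 1)/3 = -(-122 + 1)/3 = -⅓*(-121) = 121/3 ≈ 40.333)
m(L) = -7 + 2*L² (m(L) = (L² + L*L) - 7 = (L² + L²) - 7 = 2*L² - 7 = -7 + 2*L²)
(114*o)*m(6) = (114*(121/3))*(-7 + 2*6²) = 4598*(-7 + 2*36) = 4598*(-7 + 72) = 4598*65 = 298870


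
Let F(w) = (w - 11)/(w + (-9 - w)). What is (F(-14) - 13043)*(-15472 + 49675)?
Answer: -1338044162/3 ≈ -4.4601e+8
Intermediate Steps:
F(w) = 11/9 - w/9 (F(w) = (-11 + w)/(-9) = (-11 + w)*(-⅑) = 11/9 - w/9)
(F(-14) - 13043)*(-15472 + 49675) = ((11/9 - ⅑*(-14)) - 13043)*(-15472 + 49675) = ((11/9 + 14/9) - 13043)*34203 = (25/9 - 13043)*34203 = -117362/9*34203 = -1338044162/3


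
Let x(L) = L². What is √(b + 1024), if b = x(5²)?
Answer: √1649 ≈ 40.608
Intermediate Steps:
b = 625 (b = (5²)² = 25² = 625)
√(b + 1024) = √(625 + 1024) = √1649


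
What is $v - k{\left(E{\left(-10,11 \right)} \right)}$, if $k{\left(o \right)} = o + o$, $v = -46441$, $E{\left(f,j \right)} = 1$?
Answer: $-46443$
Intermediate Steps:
$k{\left(o \right)} = 2 o$
$v - k{\left(E{\left(-10,11 \right)} \right)} = -46441 - 2 \cdot 1 = -46441 - 2 = -46443$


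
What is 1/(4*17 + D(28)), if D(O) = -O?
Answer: 1/40 ≈ 0.025000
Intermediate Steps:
1/(4*17 + D(28)) = 1/(4*17 - 1*28) = 1/(68 - 28) = 1/40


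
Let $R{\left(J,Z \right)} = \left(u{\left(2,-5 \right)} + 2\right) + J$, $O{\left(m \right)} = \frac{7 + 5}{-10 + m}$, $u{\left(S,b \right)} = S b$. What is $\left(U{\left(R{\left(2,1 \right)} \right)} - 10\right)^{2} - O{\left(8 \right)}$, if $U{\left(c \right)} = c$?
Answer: $262$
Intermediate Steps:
$O{\left(m \right)} = \frac{12}{-10 + m}$
$R{\left(J,Z \right)} = -8 + J$ ($R{\left(J,Z \right)} = \left(2 \left(-5\right) + 2\right) + J = \left(-10 + 2\right) + J = -8 + J$)
$\left(U{\left(R{\left(2,1 \right)} \right)} - 10\right)^{2} - O{\left(8 \right)} = \left(\left(-8 + 2\right) - 10\right)^{2} - \frac{12}{-10 + 8} = \left(-6 - 10\right)^{2} - \frac{12}{-2} = \left(-16\right)^{2} - 12 \left(- \frac{1}{2}\right) = 256 - -6 = 256 + 6 = 262$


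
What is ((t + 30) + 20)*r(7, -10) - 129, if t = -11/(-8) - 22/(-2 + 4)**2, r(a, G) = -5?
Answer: -2867/8 ≈ -358.38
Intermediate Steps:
t = -33/8 (t = -11*(-1/8) - 22/(2**2) = 11/8 - 22/4 = 11/8 - 22*1/4 = 11/8 - 11/2 = -33/8 ≈ -4.1250)
((t + 30) + 20)*r(7, -10) - 129 = ((-33/8 + 30) + 20)*(-5) - 129 = (207/8 + 20)*(-5) - 129 = (367/8)*(-5) - 129 = -1835/8 - 129 = -2867/8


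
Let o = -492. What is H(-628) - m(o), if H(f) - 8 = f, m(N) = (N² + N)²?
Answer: -58357031804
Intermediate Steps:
m(N) = (N + N²)²
H(f) = 8 + f
H(-628) - m(o) = (8 - 628) - (-492)²*(1 - 492)² = -620 - 242064*(-491)² = -620 - 242064*241081 = -620 - 1*58357031184 = -620 - 58357031184 = -58357031804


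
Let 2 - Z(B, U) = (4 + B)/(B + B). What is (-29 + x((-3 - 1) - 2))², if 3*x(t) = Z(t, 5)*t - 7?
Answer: 1225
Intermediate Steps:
Z(B, U) = 2 - (4 + B)/(2*B) (Z(B, U) = 2 - (4 + B)/(B + B) = 2 - (4 + B)/(2*B))
x(t) = -7/3 + t*(3/2 - 2/t)/3 (x(t) = ((3/2 - 2/t)*t - 7)/3 = (t*(3/2 - 2/t) - 7)/3 = (-7 + t*(3/2 - 2/t))/3 = -7/3 + t*(3/2 - 2/t)/3)
(-29 + x((-3 - 1) - 2))² = (-29 + (-3 + ((-3 - 1) - 2)/2))² = (-29 + (-3 + (-4 - 2)/2))² = (-29 + (-3 + (½)*(-6)))² = (-29 + (-3 - 3))² = (-29 - 6)² = (-35)² = 1225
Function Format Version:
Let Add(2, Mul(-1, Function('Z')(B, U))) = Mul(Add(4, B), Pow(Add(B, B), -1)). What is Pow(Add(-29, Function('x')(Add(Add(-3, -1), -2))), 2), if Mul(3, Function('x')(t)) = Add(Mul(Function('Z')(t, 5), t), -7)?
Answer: 1225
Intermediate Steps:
Function('Z')(B, U) = Add(2, Mul(Rational(-1, 2), Pow(B, -1), Add(4, B))) (Function('Z')(B, U) = Add(2, Mul(-1, Mul(Add(4, B), Pow(Add(B, B), -1)))) = Add(2, Mul(-1, Mul(Add(4, B), Pow(Mul(2, B), -1)))) = Add(2, Mul(-1, Mul(Add(4, B), Mul(Rational(1, 2), Pow(B, -1))))) = Add(2, Mul(-1, Mul(Rational(1, 2), Pow(B, -1), Add(4, B)))) = Add(2, Mul(Rational(-1, 2), Pow(B, -1), Add(4, B))))
Function('x')(t) = Add(Rational(-7, 3), Mul(Rational(1, 3), t, Add(Rational(3, 2), Mul(-2, Pow(t, -1))))) (Function('x')(t) = Mul(Rational(1, 3), Add(Mul(Add(Rational(3, 2), Mul(-2, Pow(t, -1))), t), -7)) = Mul(Rational(1, 3), Add(Mul(t, Add(Rational(3, 2), Mul(-2, Pow(t, -1)))), -7)) = Mul(Rational(1, 3), Add(-7, Mul(t, Add(Rational(3, 2), Mul(-2, Pow(t, -1)))))) = Add(Rational(-7, 3), Mul(Rational(1, 3), t, Add(Rational(3, 2), Mul(-2, Pow(t, -1))))))
Pow(Add(-29, Function('x')(Add(Add(-3, -1), -2))), 2) = Pow(Add(-29, Add(-3, Mul(Rational(1, 2), Add(Add(-3, -1), -2)))), 2) = Pow(Add(-29, Add(-3, Mul(Rational(1, 2), Add(-4, -2)))), 2) = Pow(Add(-29, Add(-3, Mul(Rational(1, 2), -6))), 2) = Pow(Add(-29, Add(-3, -3)), 2) = Pow(Add(-29, -6), 2) = Pow(-35, 2) = 1225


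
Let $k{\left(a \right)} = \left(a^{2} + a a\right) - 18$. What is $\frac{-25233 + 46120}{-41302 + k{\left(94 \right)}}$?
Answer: $- \frac{20887}{23648} \approx -0.88325$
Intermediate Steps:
$k{\left(a \right)} = -18 + 2 a^{2}$ ($k{\left(a \right)} = \left(a^{2} + a^{2}\right) - 18 = 2 a^{2} - 18 = -18 + 2 a^{2}$)
$\frac{-25233 + 46120}{-41302 + k{\left(94 \right)}} = \frac{-25233 + 46120}{-41302 - \left(18 - 2 \cdot 94^{2}\right)} = \frac{20887}{-41302 + \left(-18 + 2 \cdot 8836\right)} = \frac{20887}{-41302 + \left(-18 + 17672\right)} = \frac{20887}{-41302 + 17654} = \frac{20887}{-23648} = 20887 \left(- \frac{1}{23648}\right) = - \frac{20887}{23648}$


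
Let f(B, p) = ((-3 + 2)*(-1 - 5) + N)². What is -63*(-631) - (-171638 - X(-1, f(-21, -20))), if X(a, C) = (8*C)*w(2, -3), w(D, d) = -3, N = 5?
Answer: 208487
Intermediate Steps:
f(B, p) = 121 (f(B, p) = ((-3 + 2)*(-1 - 5) + 5)² = (-1*(-6) + 5)² = (6 + 5)² = 11² = 121)
X(a, C) = -24*C (X(a, C) = (8*C)*(-3) = -24*C)
-63*(-631) - (-171638 - X(-1, f(-21, -20))) = -63*(-631) - (-171638 - (-24)*121) = 39753 - (-171638 - 1*(-2904)) = 39753 - (-171638 + 2904) = 39753 - 1*(-168734) = 39753 + 168734 = 208487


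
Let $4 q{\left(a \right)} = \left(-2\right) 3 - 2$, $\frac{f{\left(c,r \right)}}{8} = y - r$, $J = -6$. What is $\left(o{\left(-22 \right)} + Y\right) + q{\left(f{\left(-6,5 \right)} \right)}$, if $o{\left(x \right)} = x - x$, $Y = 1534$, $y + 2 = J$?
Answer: $1532$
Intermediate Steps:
$y = -8$ ($y = -2 - 6 = -8$)
$f{\left(c,r \right)} = -64 - 8 r$ ($f{\left(c,r \right)} = 8 \left(-8 - r\right) = -64 - 8 r$)
$o{\left(x \right)} = 0$
$q{\left(a \right)} = -2$ ($q{\left(a \right)} = \frac{\left(-2\right) 3 - 2}{4} = \frac{-6 - 2}{4} = \frac{1}{4} \left(-8\right) = -2$)
$\left(o{\left(-22 \right)} + Y\right) + q{\left(f{\left(-6,5 \right)} \right)} = \left(0 + 1534\right) - 2 = 1534 - 2 = 1532$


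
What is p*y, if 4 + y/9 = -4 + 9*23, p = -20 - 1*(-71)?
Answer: 91341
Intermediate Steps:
p = 51 (p = -20 + 71 = 51)
y = 1791 (y = -36 + 9*(-4 + 9*23) = -36 + 9*(-4 + 207) = -36 + 9*203 = -36 + 1827 = 1791)
p*y = 51*1791 = 91341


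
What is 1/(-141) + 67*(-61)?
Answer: -576268/141 ≈ -4087.0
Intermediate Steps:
1/(-141) + 67*(-61) = -1/141 - 4087 = -576268/141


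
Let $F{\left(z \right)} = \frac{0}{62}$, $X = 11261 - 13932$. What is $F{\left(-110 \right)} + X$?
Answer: $-2671$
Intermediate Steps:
$X = -2671$ ($X = 11261 - 13932 = -2671$)
$F{\left(z \right)} = 0$ ($F{\left(z \right)} = 0 \cdot \frac{1}{62} = 0$)
$F{\left(-110 \right)} + X = 0 - 2671 = -2671$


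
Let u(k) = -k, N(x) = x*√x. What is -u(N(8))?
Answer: 16*√2 ≈ 22.627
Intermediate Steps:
N(x) = x^(3/2)
-u(N(8)) = -(-1)*8^(3/2) = -(-1)*16*√2 = -(-16)*√2 = 16*√2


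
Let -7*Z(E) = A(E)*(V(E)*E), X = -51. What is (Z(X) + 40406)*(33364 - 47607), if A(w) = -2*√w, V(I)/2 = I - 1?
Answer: -575502658 - 151089744*I*√51/7 ≈ -5.755e+8 - 1.5414e+8*I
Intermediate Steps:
V(I) = -2 + 2*I (V(I) = 2*(I - 1) = 2*(-1 + I) = -2 + 2*I)
Z(E) = 2*E^(3/2)*(-2 + 2*E)/7 (Z(E) = -(-2*√E)*(-2 + 2*E)*E/7 = -(-2*√E)*E*(-2 + 2*E)/7 = -(-2)*E^(3/2)*(-2 + 2*E)/7 = 2*E^(3/2)*(-2 + 2*E)/7)
(Z(X) + 40406)*(33364 - 47607) = (4*(-51)^(3/2)*(-1 - 51)/7 + 40406)*(33364 - 47607) = ((4/7)*(-51*I*√51)*(-52) + 40406)*(-14243) = (10608*I*√51/7 + 40406)*(-14243) = (40406 + 10608*I*√51/7)*(-14243) = -575502658 - 151089744*I*√51/7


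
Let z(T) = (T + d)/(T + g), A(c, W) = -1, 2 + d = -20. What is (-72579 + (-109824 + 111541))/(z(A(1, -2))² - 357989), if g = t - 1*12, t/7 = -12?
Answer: 333370279/1684158986 ≈ 0.19794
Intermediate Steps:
t = -84 (t = 7*(-12) = -84)
d = -22 (d = -2 - 20 = -22)
g = -96 (g = -84 - 1*12 = -84 - 12 = -96)
z(T) = (-22 + T)/(-96 + T) (z(T) = (T - 22)/(T - 96) = (-22 + T)/(-96 + T))
(-72579 + (-109824 + 111541))/(z(A(1, -2))² - 357989) = (-72579 + (-109824 + 111541))/(((-22 - 1)/(-96 - 1))² - 357989) = (-72579 + 1717)/((-23/(-97))² - 357989) = -70862/((-1/97*(-23))² - 357989) = -70862/((23/97)² - 357989) = -70862/(529/9409 - 357989) = -70862/(-3368317972/9409) = -70862*(-9409/3368317972) = 333370279/1684158986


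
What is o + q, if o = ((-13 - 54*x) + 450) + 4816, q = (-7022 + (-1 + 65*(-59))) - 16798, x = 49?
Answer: -25049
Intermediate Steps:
q = -27656 (q = (-7022 + (-1 - 3835)) - 16798 = (-7022 - 3836) - 16798 = -10858 - 16798 = -27656)
o = 2607 (o = ((-13 - 54*49) + 450) + 4816 = ((-13 - 2646) + 450) + 4816 = (-2659 + 450) + 4816 = -2209 + 4816 = 2607)
o + q = 2607 - 27656 = -25049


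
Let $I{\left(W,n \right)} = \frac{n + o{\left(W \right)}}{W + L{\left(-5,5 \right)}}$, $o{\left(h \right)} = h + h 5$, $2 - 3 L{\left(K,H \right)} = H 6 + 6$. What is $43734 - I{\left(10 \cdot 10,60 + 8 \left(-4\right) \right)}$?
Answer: $\frac{5815680}{133} \approx 43727.0$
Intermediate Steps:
$L{\left(K,H \right)} = - \frac{4}{3} - 2 H$ ($L{\left(K,H \right)} = \frac{2}{3} - \frac{H 6 + 6}{3} = \frac{2}{3} - \frac{6 H + 6}{3} = \frac{2}{3} - \frac{6 + 6 H}{3} = \frac{2}{3} - \left(2 + 2 H\right) = - \frac{4}{3} - 2 H$)
$o{\left(h \right)} = 6 h$ ($o{\left(h \right)} = h + 5 h = 6 h$)
$I{\left(W,n \right)} = \frac{n + 6 W}{- \frac{34}{3} + W}$ ($I{\left(W,n \right)} = \frac{n + 6 W}{W - \frac{34}{3}} = \frac{n + 6 W}{- \frac{34}{3} + W}$)
$43734 - I{\left(10 \cdot 10,60 + 8 \left(-4\right) \right)} = 43734 - \frac{3 \left(\left(60 + 8 \left(-4\right)\right) + 6 \cdot 10 \cdot 10\right)}{-34 + 3 \cdot 10 \cdot 10} = 43734 - \frac{3 \left(\left(60 - 32\right) + 6 \cdot 100\right)}{-34 + 3 \cdot 100} = 43734 - \frac{3 \left(28 + 600\right)}{-34 + 300} = 43734 - 3 \cdot \frac{1}{266} \cdot 628 = 43734 - \frac{942}{133} = \frac{5815680}{133}$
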